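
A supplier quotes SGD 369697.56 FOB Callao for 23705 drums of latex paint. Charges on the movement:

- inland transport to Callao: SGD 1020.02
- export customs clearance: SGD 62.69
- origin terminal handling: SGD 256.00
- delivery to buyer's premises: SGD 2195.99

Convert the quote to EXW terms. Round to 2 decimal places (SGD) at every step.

EXW price: SGD 368358.85

Not relevant to the conversion: delivery — on the buyer under both terms; not part of either seller's price.
From FOB to EXW, the seller no longer bears: inland to port, export clearance, origin terminal.
EXW price = 369697.56 − 1020.02 − 62.69 − 256.00 = 368358.85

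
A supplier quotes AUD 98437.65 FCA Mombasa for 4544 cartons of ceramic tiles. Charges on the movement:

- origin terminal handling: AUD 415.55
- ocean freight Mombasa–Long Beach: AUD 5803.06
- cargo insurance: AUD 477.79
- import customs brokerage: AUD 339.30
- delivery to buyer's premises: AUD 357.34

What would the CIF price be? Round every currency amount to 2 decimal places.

Not relevant to the conversion: brokerage, delivery — on the buyer under both terms; not part of either seller's price.
From FCA to CIF, the seller additionally bears: origin terminal, freight, insurance.
CIF price = 98437.65 + 415.55 + 5803.06 + 477.79 = 105134.05

CIF price: AUD 105134.05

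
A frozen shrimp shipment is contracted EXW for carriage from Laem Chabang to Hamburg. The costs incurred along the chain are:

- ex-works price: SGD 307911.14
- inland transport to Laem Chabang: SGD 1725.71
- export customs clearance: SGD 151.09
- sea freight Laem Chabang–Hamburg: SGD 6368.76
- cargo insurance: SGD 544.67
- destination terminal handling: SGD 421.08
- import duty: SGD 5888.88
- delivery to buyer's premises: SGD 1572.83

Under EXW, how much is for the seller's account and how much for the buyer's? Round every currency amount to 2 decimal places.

EXW: the seller makes goods available at their premises; the buyer bears all onward costs.
Seller's account: goods 307911.14 = 307911.14
Buyer's account: inland to port 1725.71 + export clearance 151.09 + freight 6368.76 + insurance 544.67 + destination terminal 421.08 + duty 5888.88 + delivery 1572.83 = 16673.02

Seller: SGD 307911.14; buyer: SGD 16673.02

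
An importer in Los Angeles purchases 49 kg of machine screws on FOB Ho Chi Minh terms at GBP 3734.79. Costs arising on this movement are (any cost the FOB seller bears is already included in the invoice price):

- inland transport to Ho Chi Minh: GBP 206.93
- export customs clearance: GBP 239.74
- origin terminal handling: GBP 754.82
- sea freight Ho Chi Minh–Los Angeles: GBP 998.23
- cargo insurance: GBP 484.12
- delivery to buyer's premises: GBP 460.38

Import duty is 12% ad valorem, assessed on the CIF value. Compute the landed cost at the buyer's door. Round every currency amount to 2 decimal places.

FOB: the seller bears costs until goods are on board at the origin port; the buyer bears freight, insurance and all costs thereafter.
Already in the invoice (seller's account under FOB): inland to port, export clearance, origin terminal — exclude.
CIF value = FOB price + freight + insurance = 3734.79 + 998.23 + 484.12 = 5217.14
Import duty = 5217.14 × 12% = 626.06
Buyer bears: freight 998.23 + insurance 484.12 + delivery 460.38 + duty 626.06 = 2568.79
Landed cost = invoice 3734.79 + 2568.79 = 6303.58

Total landed cost: GBP 6303.58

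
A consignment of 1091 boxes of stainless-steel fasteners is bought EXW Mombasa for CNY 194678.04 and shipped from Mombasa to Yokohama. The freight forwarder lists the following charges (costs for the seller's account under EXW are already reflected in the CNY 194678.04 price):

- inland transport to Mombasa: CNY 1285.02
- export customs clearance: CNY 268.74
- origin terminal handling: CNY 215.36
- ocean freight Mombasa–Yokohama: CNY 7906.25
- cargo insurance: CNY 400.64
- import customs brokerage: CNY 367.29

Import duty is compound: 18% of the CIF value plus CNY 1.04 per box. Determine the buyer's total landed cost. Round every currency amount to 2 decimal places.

Total landed cost: CNY 243111.71

EXW: the seller makes goods available at their premises; the buyer bears all onward costs.
CIF value = EXW price + inland to port + export clearance + origin terminal + freight + insurance = 194678.04 + 1285.02 + 268.74 + 215.36 + 7906.25 + 400.64 = 204754.05
Ad valorem component: 204754.05 × 18% = 36855.73
Specific component: 1091 × 1.04 = 1134.64
Import duty = 36855.73 + 1134.64 = 37990.37
Buyer bears: inland to port 1285.02 + export clearance 268.74 + origin terminal 215.36 + freight 7906.25 + insurance 400.64 + brokerage 367.29 + duty 37990.37 = 48433.67
Landed cost = invoice 194678.04 + 48433.67 = 243111.71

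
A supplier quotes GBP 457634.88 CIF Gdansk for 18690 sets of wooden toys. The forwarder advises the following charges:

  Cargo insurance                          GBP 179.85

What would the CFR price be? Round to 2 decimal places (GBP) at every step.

From CIF to CFR, the seller no longer bears: insurance.
CFR price = 457634.88 − 179.85 = 457455.03

CFR price: GBP 457455.03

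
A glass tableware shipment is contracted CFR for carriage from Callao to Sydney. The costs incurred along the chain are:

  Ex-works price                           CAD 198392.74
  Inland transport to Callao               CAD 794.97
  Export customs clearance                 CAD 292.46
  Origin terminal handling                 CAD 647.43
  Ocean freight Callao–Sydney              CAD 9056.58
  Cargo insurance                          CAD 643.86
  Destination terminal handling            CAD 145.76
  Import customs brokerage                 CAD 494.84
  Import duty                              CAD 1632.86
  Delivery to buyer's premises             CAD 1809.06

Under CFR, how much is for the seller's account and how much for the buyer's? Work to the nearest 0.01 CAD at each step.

CFR: the seller pays costs through ocean freight to the destination port, but not insurance.
Seller's account: goods 198392.74 + inland to port 794.97 + export clearance 292.46 + origin terminal 647.43 + freight 9056.58 = 209184.18
Buyer's account: insurance 643.86 + destination terminal 145.76 + brokerage 494.84 + duty 1632.86 + delivery 1809.06 = 4726.38

Seller: CAD 209184.18; buyer: CAD 4726.38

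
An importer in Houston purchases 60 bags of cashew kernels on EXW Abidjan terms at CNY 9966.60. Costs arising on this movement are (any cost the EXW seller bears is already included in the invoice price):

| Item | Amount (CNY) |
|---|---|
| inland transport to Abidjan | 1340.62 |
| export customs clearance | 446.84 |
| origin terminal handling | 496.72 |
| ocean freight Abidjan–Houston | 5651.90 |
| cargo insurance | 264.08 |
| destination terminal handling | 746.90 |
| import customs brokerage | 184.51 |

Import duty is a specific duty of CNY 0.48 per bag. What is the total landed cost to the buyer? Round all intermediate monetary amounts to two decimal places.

EXW: the seller makes goods available at their premises; the buyer bears all onward costs.
CIF value = EXW price + inland to port + export clearance + origin terminal + freight + insurance = 9966.60 + 1340.62 + 446.84 + 496.72 + 5651.90 + 264.08 = 18166.76
Import duty = 60 × 0.48 = 28.80
Buyer bears: inland to port 1340.62 + export clearance 446.84 + origin terminal 496.72 + freight 5651.90 + insurance 264.08 + destination terminal 746.90 + brokerage 184.51 + duty 28.80 = 9160.37
Landed cost = invoice 9966.60 + 9160.37 = 19126.97

Total landed cost: CNY 19126.97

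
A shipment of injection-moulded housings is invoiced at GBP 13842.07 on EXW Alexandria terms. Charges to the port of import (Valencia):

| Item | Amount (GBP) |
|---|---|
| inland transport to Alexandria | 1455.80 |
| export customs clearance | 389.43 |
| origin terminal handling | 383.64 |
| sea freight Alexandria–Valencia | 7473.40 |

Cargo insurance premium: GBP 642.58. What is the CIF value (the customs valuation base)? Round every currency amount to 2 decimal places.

CIF = EXW price + pre-shipment costs + freight + insurance
CIF = 13842.07 + 1455.80 + 389.43 + 383.64 + 7473.40 + 642.58 = 24186.92

CIF value: GBP 24186.92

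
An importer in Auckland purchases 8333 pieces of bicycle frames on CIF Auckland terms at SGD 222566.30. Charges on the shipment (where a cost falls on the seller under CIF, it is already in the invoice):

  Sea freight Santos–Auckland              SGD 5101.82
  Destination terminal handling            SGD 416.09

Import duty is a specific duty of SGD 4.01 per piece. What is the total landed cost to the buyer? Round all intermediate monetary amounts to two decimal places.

Total landed cost: SGD 256397.72

CIF: the seller pays costs through ocean freight and marine insurance to the destination port.
Already in the invoice (seller's account under CIF): freight — exclude.
The CIF price already equals the CIF value: 222566.30
Import duty = 8333 × 4.01 = 33415.33
Buyer bears: destination terminal 416.09 + duty 33415.33 = 33831.42
Landed cost = invoice 222566.30 + 33831.42 = 256397.72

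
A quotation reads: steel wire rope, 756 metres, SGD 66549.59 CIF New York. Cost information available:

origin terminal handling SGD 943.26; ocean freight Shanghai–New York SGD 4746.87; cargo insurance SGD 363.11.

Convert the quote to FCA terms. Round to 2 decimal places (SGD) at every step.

FCA price: SGD 60496.35

From CIF to FCA, the seller no longer bears: origin terminal, freight, insurance.
FCA price = 66549.59 − 943.26 − 4746.87 − 363.11 = 60496.35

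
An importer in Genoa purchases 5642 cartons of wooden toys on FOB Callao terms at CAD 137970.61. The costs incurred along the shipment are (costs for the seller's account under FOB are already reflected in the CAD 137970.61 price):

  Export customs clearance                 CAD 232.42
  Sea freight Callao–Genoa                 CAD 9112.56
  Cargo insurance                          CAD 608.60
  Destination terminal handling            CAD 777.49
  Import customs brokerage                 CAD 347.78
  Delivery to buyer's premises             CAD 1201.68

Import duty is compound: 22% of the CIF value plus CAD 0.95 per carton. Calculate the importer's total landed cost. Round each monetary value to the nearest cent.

Total landed cost: CAD 187870.81

FOB: the seller bears costs until goods are on board at the origin port; the buyer bears freight, insurance and all costs thereafter.
Already in the invoice (seller's account under FOB): export clearance — exclude.
CIF value = FOB price + freight + insurance = 137970.61 + 9112.56 + 608.60 = 147691.77
Ad valorem component: 147691.77 × 22% = 32492.19
Specific component: 5642 × 0.95 = 5359.90
Import duty = 32492.19 + 5359.90 = 37852.09
Buyer bears: freight 9112.56 + insurance 608.60 + destination terminal 777.49 + brokerage 347.78 + delivery 1201.68 + duty 37852.09 = 49900.20
Landed cost = invoice 137970.61 + 49900.20 = 187870.81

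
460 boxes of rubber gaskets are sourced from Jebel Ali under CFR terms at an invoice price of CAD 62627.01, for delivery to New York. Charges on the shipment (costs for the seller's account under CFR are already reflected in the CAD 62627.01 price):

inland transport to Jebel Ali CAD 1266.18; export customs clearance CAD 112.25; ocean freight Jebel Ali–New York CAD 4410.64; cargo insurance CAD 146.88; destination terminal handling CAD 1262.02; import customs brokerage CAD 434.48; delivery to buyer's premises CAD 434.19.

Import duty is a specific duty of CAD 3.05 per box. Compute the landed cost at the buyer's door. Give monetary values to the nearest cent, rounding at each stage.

Total landed cost: CAD 66307.58

CFR: the seller pays costs through ocean freight to the destination port, but not insurance.
Already in the invoice (seller's account under CFR): inland to port, export clearance, freight — exclude.
CIF value = CFR price + insurance = 62627.01 + 146.88 = 62773.89
Import duty = 460 × 3.05 = 1403.00
Buyer bears: insurance 146.88 + destination terminal 1262.02 + brokerage 434.48 + delivery 434.19 + duty 1403.00 = 3680.57
Landed cost = invoice 62627.01 + 3680.57 = 66307.58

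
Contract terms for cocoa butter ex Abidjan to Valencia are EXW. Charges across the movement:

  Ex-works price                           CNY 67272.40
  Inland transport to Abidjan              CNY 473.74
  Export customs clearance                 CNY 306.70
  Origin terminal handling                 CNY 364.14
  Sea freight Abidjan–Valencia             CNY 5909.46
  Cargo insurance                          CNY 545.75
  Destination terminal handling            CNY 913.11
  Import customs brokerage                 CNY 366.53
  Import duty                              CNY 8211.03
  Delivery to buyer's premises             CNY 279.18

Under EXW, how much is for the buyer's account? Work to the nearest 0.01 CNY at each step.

Buyer's account: CNY 17369.64

EXW: the seller makes goods available at their premises; the buyer bears all onward costs.
Seller's account: goods 67272.40 = 67272.40
Buyer's account: inland to port 473.74 + export clearance 306.70 + origin terminal 364.14 + freight 5909.46 + insurance 545.75 + destination terminal 913.11 + brokerage 366.53 + duty 8211.03 + delivery 279.18 = 17369.64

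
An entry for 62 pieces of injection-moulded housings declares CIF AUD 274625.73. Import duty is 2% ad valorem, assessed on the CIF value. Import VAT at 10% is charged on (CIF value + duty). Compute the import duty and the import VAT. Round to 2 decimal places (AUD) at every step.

Import duty: AUD 5492.51; import VAT: AUD 28011.82

Import duty = 274625.73 × 2% = 5492.51
VAT base = CIF + duty = 274625.73 + 5492.51 = 280118.24
Import VAT = 280118.24 × 10% = 28011.82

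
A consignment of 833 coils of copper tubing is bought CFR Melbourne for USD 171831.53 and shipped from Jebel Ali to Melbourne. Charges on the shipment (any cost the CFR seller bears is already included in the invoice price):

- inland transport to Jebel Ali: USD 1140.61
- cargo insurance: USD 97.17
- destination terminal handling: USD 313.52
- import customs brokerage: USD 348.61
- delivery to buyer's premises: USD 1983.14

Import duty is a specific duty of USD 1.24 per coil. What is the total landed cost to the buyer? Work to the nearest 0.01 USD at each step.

CFR: the seller pays costs through ocean freight to the destination port, but not insurance.
Already in the invoice (seller's account under CFR): inland to port — exclude.
CIF value = CFR price + insurance = 171831.53 + 97.17 = 171928.70
Import duty = 833 × 1.24 = 1032.92
Buyer bears: insurance 97.17 + destination terminal 313.52 + brokerage 348.61 + delivery 1983.14 + duty 1032.92 = 3775.36
Landed cost = invoice 171831.53 + 3775.36 = 175606.89

Total landed cost: USD 175606.89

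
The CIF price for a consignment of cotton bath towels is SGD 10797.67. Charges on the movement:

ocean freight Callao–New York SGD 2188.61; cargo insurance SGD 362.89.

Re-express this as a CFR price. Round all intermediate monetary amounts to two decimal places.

Not relevant to the conversion: freight — on the seller under both CIF and CFR; already in the CIF price and stays in the CFR price.
From CIF to CFR, the seller no longer bears: insurance.
CFR price = 10797.67 − 362.89 = 10434.78

CFR price: SGD 10434.78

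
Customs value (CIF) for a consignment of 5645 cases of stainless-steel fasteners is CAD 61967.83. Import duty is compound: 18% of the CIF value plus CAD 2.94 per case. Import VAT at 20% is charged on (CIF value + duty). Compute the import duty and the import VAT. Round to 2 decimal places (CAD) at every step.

Ad valorem component: 61967.83 × 18% = 11154.21
Specific component: 5645 × 2.94 = 16596.30
Import duty = 11154.21 + 16596.30 = 27750.51
VAT base = CIF + duty = 61967.83 + 27750.51 = 89718.34
Import VAT = 89718.34 × 20% = 17943.67

Import duty: CAD 27750.51; import VAT: CAD 17943.67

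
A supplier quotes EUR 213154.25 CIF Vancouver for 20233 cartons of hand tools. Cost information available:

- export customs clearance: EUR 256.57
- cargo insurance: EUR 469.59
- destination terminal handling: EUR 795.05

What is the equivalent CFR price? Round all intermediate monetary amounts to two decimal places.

CFR price: EUR 212684.66

Not relevant to the conversion: export clearance — on the seller under both CIF and CFR; already in the CIF price and stays in the CFR price. destination terminal — on the buyer under both terms; not part of either seller's price.
From CIF to CFR, the seller no longer bears: insurance.
CFR price = 213154.25 − 469.59 = 212684.66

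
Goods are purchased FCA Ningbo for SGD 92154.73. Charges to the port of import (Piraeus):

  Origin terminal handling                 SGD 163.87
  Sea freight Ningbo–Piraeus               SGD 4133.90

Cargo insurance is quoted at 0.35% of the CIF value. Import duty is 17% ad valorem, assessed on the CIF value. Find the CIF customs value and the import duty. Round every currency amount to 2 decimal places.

CIF value: SGD 96791.27; import duty: SGD 16454.52

Let C be the CIF value. C = FCA price + pre-shipment costs + freight + 0.35% × C
C − 0.35% × C = 92154.73 + 163.87 + 4133.90
0.9965 × C = 96452.50
C = 96452.50 / 0.9965 = 96791.27
Insurance premium = 0.35% × 96791.27 = 338.77
Import duty = 96791.27 × 17% = 16454.52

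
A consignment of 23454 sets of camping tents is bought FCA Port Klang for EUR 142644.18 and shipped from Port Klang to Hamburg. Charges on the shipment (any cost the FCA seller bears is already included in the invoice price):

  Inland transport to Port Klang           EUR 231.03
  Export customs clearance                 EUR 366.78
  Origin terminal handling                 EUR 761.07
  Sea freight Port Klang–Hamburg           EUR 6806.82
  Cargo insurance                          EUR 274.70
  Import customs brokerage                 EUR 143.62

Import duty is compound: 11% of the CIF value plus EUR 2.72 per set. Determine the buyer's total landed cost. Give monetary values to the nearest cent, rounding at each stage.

Total landed cost: EUR 230978.81

FCA: the seller delivers export-cleared goods to the carrier; the buyer bears costs from that point.
Already in the invoice (seller's account under FCA): inland to port, export clearance — exclude.
CIF value = FCA price + origin terminal + freight + insurance = 142644.18 + 761.07 + 6806.82 + 274.70 = 150486.77
Ad valorem component: 150486.77 × 11% = 16553.54
Specific component: 23454 × 2.72 = 63794.88
Import duty = 16553.54 + 63794.88 = 80348.42
Buyer bears: origin terminal 761.07 + freight 6806.82 + insurance 274.70 + brokerage 143.62 + duty 80348.42 = 88334.63
Landed cost = invoice 142644.18 + 88334.63 = 230978.81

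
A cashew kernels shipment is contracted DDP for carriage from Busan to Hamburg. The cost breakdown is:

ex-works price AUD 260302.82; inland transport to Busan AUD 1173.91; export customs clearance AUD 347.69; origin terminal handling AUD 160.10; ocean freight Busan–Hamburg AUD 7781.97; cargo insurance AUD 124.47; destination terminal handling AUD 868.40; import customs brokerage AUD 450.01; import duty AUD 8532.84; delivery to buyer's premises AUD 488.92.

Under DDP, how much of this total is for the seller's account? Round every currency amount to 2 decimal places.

DDP: the seller bears all costs including import duty.
Seller's account: goods 260302.82 + inland to port 1173.91 + export clearance 347.69 + origin terminal 160.10 + freight 7781.97 + insurance 124.47 + destination terminal 868.40 + brokerage 450.01 + duty 8532.84 + delivery 488.92 = 280231.13
Buyer's account: 0.00

Seller's account: AUD 280231.13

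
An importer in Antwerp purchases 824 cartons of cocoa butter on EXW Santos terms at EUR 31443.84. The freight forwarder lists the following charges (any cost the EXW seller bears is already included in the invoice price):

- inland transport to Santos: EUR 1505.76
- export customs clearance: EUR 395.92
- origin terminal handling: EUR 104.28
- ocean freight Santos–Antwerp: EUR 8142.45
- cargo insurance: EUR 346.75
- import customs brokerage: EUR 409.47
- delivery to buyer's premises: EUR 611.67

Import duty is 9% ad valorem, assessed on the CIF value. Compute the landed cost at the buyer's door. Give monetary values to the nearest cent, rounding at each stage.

Total landed cost: EUR 46734.65

EXW: the seller makes goods available at their premises; the buyer bears all onward costs.
CIF value = EXW price + inland to port + export clearance + origin terminal + freight + insurance = 31443.84 + 1505.76 + 395.92 + 104.28 + 8142.45 + 346.75 = 41939.00
Import duty = 41939.00 × 9% = 3774.51
Buyer bears: inland to port 1505.76 + export clearance 395.92 + origin terminal 104.28 + freight 8142.45 + insurance 346.75 + brokerage 409.47 + delivery 611.67 + duty 3774.51 = 15290.81
Landed cost = invoice 31443.84 + 15290.81 = 46734.65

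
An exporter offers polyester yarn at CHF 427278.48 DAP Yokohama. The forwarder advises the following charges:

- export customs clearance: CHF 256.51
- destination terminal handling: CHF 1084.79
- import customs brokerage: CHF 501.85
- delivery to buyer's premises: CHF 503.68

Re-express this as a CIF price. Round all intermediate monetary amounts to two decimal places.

Not relevant to the conversion: export clearance — on the seller under both DAP and CIF; already in the DAP price and stays in the CIF price. brokerage — on the buyer under both terms; not part of either seller's price.
From DAP to CIF, the seller no longer bears: destination terminal, delivery.
CIF price = 427278.48 − 1084.79 − 503.68 = 425690.01

CIF price: CHF 425690.01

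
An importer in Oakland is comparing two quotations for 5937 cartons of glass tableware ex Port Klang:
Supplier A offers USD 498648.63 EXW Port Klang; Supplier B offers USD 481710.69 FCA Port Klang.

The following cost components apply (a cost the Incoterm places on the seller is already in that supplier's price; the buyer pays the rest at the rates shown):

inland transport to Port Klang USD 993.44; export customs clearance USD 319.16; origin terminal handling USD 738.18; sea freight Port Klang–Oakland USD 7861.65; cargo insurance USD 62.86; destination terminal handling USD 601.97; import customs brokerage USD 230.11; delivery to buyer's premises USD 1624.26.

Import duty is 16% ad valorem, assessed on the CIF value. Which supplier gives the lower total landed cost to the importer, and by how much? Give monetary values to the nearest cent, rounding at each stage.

Supplier B is cheaper by USD 21170.63

Supplier A (EXW):
CIF value = EXW price + inland to port + export clearance + origin terminal + freight + insurance = 498648.63 + 993.44 + 319.16 + 738.18 + 7861.65 + 62.86 = 508623.92
Import duty = 508623.92 × 16% = 81379.83
Buyer bears (A): 993.44 + 319.16 + 738.18 + 7861.65 + 62.86 + 601.97 + 230.11 + 1624.26 = 12431.63
Landed cost (A) = invoice 498648.63 + 12431.63 + duty 81379.83 = 592460.09
Supplier B (FCA):
CIF value = FCA price + origin terminal + freight + insurance = 481710.69 + 738.18 + 7861.65 + 62.86 = 490373.38
Import duty = 490373.38 × 16% = 78459.74
Buyer bears (B): 738.18 + 7861.65 + 62.86 + 601.97 + 230.11 + 1624.26 = 11119.03
Landed cost (B) = invoice 481710.69 + 11119.03 + duty 78459.74 = 571289.46
Difference = |592460.09 − 571289.46| = 21170.63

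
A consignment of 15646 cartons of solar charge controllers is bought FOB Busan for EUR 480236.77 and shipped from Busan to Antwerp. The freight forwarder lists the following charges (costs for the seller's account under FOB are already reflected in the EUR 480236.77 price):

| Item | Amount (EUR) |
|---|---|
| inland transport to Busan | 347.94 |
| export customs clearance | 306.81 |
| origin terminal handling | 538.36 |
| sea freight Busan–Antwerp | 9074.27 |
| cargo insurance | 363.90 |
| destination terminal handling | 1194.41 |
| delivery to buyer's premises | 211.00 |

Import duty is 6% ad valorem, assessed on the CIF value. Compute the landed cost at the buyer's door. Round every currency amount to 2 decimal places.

FOB: the seller bears costs until goods are on board at the origin port; the buyer bears freight, insurance and all costs thereafter.
Already in the invoice (seller's account under FOB): inland to port, export clearance, origin terminal — exclude.
CIF value = FOB price + freight + insurance = 480236.77 + 9074.27 + 363.90 = 489674.94
Import duty = 489674.94 × 6% = 29380.50
Buyer bears: freight 9074.27 + insurance 363.90 + destination terminal 1194.41 + delivery 211.00 + duty 29380.50 = 40224.08
Landed cost = invoice 480236.77 + 40224.08 = 520460.85

Total landed cost: EUR 520460.85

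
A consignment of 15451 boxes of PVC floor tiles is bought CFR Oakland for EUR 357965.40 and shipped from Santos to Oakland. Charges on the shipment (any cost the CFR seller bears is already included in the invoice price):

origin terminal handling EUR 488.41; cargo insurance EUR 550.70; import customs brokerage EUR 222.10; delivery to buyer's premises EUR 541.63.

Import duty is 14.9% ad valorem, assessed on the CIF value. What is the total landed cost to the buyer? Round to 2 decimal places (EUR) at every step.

CFR: the seller pays costs through ocean freight to the destination port, but not insurance.
Already in the invoice (seller's account under CFR): origin terminal — exclude.
CIF value = CFR price + insurance = 357965.40 + 550.70 = 358516.10
Import duty = 358516.10 × 14.9% = 53418.90
Buyer bears: insurance 550.70 + brokerage 222.10 + delivery 541.63 + duty 53418.90 = 54733.33
Landed cost = invoice 357965.40 + 54733.33 = 412698.73

Total landed cost: EUR 412698.73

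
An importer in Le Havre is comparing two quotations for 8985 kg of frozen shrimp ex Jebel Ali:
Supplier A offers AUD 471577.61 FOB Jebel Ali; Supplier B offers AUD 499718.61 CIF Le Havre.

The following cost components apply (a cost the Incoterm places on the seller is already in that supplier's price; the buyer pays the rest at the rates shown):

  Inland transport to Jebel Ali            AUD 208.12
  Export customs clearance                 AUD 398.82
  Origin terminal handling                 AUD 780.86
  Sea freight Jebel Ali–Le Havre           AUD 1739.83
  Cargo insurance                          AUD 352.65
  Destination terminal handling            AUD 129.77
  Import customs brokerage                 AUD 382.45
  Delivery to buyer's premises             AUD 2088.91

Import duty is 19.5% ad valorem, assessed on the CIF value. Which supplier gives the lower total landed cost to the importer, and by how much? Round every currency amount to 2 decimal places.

Supplier A (FOB):
CIF value = FOB price + freight + insurance = 471577.61 + 1739.83 + 352.65 = 473670.09
Import duty = 473670.09 × 19.5% = 92365.67
Buyer bears (A): 1739.83 + 352.65 + 129.77 + 382.45 + 2088.91 = 4693.61
Landed cost (A) = invoice 471577.61 + 4693.61 + duty 92365.67 = 568636.89
Supplier B (CIF):
The CIF price already equals the CIF value: 499718.61
Import duty = 499718.61 × 19.5% = 97445.13
Buyer bears (B): 129.77 + 382.45 + 2088.91 = 2601.13
Landed cost (B) = invoice 499718.61 + 2601.13 + duty 97445.13 = 599764.87
Difference = |568636.89 − 599764.87| = 31127.98

Supplier A is cheaper by AUD 31127.98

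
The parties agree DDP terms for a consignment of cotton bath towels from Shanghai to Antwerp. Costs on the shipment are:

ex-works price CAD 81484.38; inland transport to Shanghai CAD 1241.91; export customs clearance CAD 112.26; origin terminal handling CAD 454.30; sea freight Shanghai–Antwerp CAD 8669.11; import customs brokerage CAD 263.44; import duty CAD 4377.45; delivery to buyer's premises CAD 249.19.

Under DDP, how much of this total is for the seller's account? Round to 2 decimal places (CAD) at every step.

Seller's account: CAD 96852.04

DDP: the seller bears all costs including import duty.
Seller's account: goods 81484.38 + inland to port 1241.91 + export clearance 112.26 + origin terminal 454.30 + freight 8669.11 + brokerage 263.44 + duty 4377.45 + delivery 249.19 = 96852.04
Buyer's account: 0.00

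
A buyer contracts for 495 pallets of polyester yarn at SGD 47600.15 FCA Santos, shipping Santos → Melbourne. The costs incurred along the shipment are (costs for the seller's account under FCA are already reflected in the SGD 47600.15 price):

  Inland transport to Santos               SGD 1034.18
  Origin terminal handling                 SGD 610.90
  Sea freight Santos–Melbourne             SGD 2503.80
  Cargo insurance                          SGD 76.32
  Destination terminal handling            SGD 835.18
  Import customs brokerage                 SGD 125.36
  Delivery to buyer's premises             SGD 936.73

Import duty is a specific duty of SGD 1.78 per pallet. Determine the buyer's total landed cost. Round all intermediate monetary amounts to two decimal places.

FCA: the seller delivers export-cleared goods to the carrier; the buyer bears costs from that point.
Already in the invoice (seller's account under FCA): inland to port — exclude.
CIF value = FCA price + origin terminal + freight + insurance = 47600.15 + 610.90 + 2503.80 + 76.32 = 50791.17
Import duty = 495 × 1.78 = 881.10
Buyer bears: origin terminal 610.90 + freight 2503.80 + insurance 76.32 + destination terminal 835.18 + brokerage 125.36 + delivery 936.73 + duty 881.10 = 5969.39
Landed cost = invoice 47600.15 + 5969.39 = 53569.54

Total landed cost: SGD 53569.54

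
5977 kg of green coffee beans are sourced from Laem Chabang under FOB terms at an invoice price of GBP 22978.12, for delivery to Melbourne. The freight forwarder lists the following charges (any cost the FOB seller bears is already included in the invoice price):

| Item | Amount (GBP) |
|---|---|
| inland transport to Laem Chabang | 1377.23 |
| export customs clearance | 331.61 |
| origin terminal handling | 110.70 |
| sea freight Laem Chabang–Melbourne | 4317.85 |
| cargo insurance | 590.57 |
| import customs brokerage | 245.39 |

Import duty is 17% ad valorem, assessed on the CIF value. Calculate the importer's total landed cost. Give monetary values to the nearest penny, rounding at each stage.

Total landed cost: GBP 32872.64

FOB: the seller bears costs until goods are on board at the origin port; the buyer bears freight, insurance and all costs thereafter.
Already in the invoice (seller's account under FOB): inland to port, export clearance, origin terminal — exclude.
CIF value = FOB price + freight + insurance = 22978.12 + 4317.85 + 590.57 = 27886.54
Import duty = 27886.54 × 17% = 4740.71
Buyer bears: freight 4317.85 + insurance 590.57 + brokerage 245.39 + duty 4740.71 = 9894.52
Landed cost = invoice 22978.12 + 9894.52 = 32872.64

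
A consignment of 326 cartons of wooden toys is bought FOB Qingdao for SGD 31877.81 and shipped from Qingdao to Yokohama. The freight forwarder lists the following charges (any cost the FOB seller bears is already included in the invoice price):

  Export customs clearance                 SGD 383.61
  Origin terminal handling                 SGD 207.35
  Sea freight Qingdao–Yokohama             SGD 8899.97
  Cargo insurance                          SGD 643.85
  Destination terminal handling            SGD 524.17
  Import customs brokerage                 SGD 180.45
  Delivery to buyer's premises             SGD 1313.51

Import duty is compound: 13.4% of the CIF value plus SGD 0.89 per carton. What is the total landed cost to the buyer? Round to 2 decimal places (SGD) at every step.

FOB: the seller bears costs until goods are on board at the origin port; the buyer bears freight, insurance and all costs thereafter.
Already in the invoice (seller's account under FOB): export clearance, origin terminal — exclude.
CIF value = FOB price + freight + insurance = 31877.81 + 8899.97 + 643.85 = 41421.63
Ad valorem component: 41421.63 × 13.4% = 5550.50
Specific component: 326 × 0.89 = 290.14
Import duty = 5550.50 + 290.14 = 5840.64
Buyer bears: freight 8899.97 + insurance 643.85 + destination terminal 524.17 + brokerage 180.45 + delivery 1313.51 + duty 5840.64 = 17402.59
Landed cost = invoice 31877.81 + 17402.59 = 49280.40

Total landed cost: SGD 49280.40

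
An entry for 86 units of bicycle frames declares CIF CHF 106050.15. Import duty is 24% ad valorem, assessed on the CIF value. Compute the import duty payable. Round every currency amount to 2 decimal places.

Import duty = 106050.15 × 24% = 25452.04

Import duty: CHF 25452.04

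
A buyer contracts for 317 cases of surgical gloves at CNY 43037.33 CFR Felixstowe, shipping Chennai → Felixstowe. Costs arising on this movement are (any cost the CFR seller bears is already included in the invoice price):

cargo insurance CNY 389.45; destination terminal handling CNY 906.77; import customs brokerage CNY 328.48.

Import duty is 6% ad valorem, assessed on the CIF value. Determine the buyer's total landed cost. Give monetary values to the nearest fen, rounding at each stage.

Total landed cost: CNY 47267.64

CFR: the seller pays costs through ocean freight to the destination port, but not insurance.
CIF value = CFR price + insurance = 43037.33 + 389.45 = 43426.78
Import duty = 43426.78 × 6% = 2605.61
Buyer bears: insurance 389.45 + destination terminal 906.77 + brokerage 328.48 + duty 2605.61 = 4230.31
Landed cost = invoice 43037.33 + 4230.31 = 47267.64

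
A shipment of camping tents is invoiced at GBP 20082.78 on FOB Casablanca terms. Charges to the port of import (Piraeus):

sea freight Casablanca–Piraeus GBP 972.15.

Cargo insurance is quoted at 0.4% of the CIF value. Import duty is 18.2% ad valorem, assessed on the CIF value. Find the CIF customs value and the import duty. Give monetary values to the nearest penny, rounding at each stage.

CIF value: GBP 21139.49; import duty: GBP 3847.39

Let C be the CIF value. C = FOB price + freight + 0.4% × C
C − 0.4% × C = 20082.78 + 972.15
0.996 × C = 21054.93
C = 21054.93 / 0.996 = 21139.49
Insurance premium = 0.4% × 21139.49 = 84.56
Import duty = 21139.49 × 18.2% = 3847.39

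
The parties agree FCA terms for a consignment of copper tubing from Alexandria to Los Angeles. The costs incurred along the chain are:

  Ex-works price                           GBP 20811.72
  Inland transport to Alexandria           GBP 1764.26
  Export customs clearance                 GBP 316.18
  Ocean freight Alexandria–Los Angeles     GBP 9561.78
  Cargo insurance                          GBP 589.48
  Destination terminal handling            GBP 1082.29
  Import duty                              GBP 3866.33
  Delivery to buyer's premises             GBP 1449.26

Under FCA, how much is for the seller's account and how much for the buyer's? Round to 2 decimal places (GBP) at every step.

FCA: the seller delivers export-cleared goods to the carrier; the buyer bears costs from that point.
Seller's account: goods 20811.72 + inland to port 1764.26 + export clearance 316.18 = 22892.16
Buyer's account: freight 9561.78 + insurance 589.48 + destination terminal 1082.29 + duty 3866.33 + delivery 1449.26 = 16549.14

Seller: GBP 22892.16; buyer: GBP 16549.14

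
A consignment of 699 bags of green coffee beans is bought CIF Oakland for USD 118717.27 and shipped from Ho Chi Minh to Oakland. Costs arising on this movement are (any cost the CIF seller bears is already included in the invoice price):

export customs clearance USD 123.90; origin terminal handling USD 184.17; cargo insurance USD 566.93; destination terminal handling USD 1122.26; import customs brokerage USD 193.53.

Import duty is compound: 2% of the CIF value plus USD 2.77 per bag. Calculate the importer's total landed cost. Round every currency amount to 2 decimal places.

Total landed cost: USD 124343.64

CIF: the seller pays costs through ocean freight and marine insurance to the destination port.
Already in the invoice (seller's account under CIF): export clearance, origin terminal, insurance — exclude.
The CIF price already equals the CIF value: 118717.27
Ad valorem component: 118717.27 × 2% = 2374.35
Specific component: 699 × 2.77 = 1936.23
Import duty = 2374.35 + 1936.23 = 4310.58
Buyer bears: destination terminal 1122.26 + brokerage 193.53 + duty 4310.58 = 5626.37
Landed cost = invoice 118717.27 + 5626.37 = 124343.64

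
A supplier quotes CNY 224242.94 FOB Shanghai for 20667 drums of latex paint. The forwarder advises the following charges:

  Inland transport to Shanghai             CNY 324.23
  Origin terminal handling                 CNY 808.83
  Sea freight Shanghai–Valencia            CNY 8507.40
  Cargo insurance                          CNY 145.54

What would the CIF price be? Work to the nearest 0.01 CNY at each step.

CIF price: CNY 232895.88

Not relevant to the conversion: inland to port, origin terminal — on the seller under both FOB and CIF; already in the FOB price and stays in the CIF price.
From FOB to CIF, the seller additionally bears: freight, insurance.
CIF price = 224242.94 + 8507.40 + 145.54 = 232895.88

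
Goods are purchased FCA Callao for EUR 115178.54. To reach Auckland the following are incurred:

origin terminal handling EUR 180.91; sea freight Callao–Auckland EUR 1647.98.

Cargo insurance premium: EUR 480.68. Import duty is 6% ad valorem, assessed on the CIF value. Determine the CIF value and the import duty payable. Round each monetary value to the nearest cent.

CIF value: EUR 117488.11; import duty: EUR 7049.29

CIF = FCA price + pre-shipment costs + freight + insurance
CIF = 115178.54 + 180.91 + 1647.98 + 480.68 = 117488.11
Import duty = 117488.11 × 6% = 7049.29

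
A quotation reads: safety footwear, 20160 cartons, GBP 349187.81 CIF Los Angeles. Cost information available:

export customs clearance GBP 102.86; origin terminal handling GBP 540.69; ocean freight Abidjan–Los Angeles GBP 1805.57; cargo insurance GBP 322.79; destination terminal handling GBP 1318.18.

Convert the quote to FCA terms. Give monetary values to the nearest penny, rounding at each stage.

Not relevant to the conversion: export clearance — on the seller under both CIF and FCA; already in the CIF price and stays in the FCA price. destination terminal — on the buyer under both terms; not part of either seller's price.
From CIF to FCA, the seller no longer bears: origin terminal, freight, insurance.
FCA price = 349187.81 − 540.69 − 1805.57 − 322.79 = 346518.76

FCA price: GBP 346518.76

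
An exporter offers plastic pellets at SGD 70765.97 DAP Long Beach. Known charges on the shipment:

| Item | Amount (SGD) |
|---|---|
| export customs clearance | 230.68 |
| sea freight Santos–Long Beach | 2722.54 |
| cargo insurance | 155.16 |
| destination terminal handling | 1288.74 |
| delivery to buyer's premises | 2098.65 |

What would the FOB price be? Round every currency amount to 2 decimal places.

Not relevant to the conversion: export clearance — on the seller under both DAP and FOB; already in the DAP price and stays in the FOB price.
From DAP to FOB, the seller no longer bears: freight, insurance, destination terminal, delivery.
FOB price = 70765.97 − 2722.54 − 155.16 − 1288.74 − 2098.65 = 64500.88

FOB price: SGD 64500.88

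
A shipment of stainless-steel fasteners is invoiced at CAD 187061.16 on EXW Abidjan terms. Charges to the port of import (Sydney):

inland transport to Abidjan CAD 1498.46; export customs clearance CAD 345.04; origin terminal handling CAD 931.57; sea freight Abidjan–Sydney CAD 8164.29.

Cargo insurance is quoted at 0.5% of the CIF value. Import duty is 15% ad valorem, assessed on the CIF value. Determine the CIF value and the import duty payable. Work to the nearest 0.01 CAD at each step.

Let C be the CIF value. C = EXW price + pre-shipment costs + freight + 0.5% × C
C − 0.5% × C = 187061.16 + 1498.46 + 345.04 + 931.57 + 8164.29
0.995 × C = 198000.52
C = 198000.52 / 0.995 = 198995.50
Insurance premium = 0.5% × 198995.50 = 994.98
Import duty = 198995.50 × 15% = 29849.33

CIF value: CAD 198995.50; import duty: CAD 29849.33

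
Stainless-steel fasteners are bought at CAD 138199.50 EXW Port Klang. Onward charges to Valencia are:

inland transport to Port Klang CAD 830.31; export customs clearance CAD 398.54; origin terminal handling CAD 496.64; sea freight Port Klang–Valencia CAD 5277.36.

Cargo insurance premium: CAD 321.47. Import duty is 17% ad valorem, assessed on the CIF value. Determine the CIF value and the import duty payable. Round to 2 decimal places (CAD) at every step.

CIF value: CAD 145523.82; import duty: CAD 24739.05

CIF = EXW price + pre-shipment costs + freight + insurance
CIF = 138199.50 + 830.31 + 398.54 + 496.64 + 5277.36 + 321.47 = 145523.82
Import duty = 145523.82 × 17% = 24739.05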